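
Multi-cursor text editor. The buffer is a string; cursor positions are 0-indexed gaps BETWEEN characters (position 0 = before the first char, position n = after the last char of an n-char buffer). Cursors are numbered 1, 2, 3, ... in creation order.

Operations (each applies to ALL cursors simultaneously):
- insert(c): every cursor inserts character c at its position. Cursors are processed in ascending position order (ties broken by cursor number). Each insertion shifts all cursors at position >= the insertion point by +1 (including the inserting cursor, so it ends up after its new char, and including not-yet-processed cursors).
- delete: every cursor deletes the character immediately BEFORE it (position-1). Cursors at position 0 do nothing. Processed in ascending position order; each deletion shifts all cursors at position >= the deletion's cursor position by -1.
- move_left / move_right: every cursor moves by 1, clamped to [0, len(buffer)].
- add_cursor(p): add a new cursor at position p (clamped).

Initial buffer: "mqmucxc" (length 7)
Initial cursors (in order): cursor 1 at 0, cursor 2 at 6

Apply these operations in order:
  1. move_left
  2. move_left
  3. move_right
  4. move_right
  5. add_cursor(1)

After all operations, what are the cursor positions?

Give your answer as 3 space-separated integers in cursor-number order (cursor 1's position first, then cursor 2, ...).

After op 1 (move_left): buffer="mqmucxc" (len 7), cursors c1@0 c2@5, authorship .......
After op 2 (move_left): buffer="mqmucxc" (len 7), cursors c1@0 c2@4, authorship .......
After op 3 (move_right): buffer="mqmucxc" (len 7), cursors c1@1 c2@5, authorship .......
After op 4 (move_right): buffer="mqmucxc" (len 7), cursors c1@2 c2@6, authorship .......
After op 5 (add_cursor(1)): buffer="mqmucxc" (len 7), cursors c3@1 c1@2 c2@6, authorship .......

Answer: 2 6 1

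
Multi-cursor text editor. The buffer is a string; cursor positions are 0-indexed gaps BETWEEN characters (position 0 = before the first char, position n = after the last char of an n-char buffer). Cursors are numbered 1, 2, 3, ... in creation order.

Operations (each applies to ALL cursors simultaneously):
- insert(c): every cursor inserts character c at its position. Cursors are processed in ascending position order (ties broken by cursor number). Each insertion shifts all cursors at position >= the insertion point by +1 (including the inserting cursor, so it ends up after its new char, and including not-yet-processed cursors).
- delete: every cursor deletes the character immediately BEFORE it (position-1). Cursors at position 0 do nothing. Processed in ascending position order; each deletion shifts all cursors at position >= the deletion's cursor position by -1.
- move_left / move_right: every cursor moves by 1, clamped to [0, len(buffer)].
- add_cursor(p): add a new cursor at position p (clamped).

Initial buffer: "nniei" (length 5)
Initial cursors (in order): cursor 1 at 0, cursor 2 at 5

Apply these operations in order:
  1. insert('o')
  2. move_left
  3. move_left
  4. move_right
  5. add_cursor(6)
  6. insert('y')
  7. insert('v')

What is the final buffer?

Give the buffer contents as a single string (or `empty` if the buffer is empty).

Answer: oyvnnieiyyvvo

Derivation:
After op 1 (insert('o')): buffer="onnieio" (len 7), cursors c1@1 c2@7, authorship 1.....2
After op 2 (move_left): buffer="onnieio" (len 7), cursors c1@0 c2@6, authorship 1.....2
After op 3 (move_left): buffer="onnieio" (len 7), cursors c1@0 c2@5, authorship 1.....2
After op 4 (move_right): buffer="onnieio" (len 7), cursors c1@1 c2@6, authorship 1.....2
After op 5 (add_cursor(6)): buffer="onnieio" (len 7), cursors c1@1 c2@6 c3@6, authorship 1.....2
After op 6 (insert('y')): buffer="oynnieiyyo" (len 10), cursors c1@2 c2@9 c3@9, authorship 11.....232
After op 7 (insert('v')): buffer="oyvnnieiyyvvo" (len 13), cursors c1@3 c2@12 c3@12, authorship 111.....23232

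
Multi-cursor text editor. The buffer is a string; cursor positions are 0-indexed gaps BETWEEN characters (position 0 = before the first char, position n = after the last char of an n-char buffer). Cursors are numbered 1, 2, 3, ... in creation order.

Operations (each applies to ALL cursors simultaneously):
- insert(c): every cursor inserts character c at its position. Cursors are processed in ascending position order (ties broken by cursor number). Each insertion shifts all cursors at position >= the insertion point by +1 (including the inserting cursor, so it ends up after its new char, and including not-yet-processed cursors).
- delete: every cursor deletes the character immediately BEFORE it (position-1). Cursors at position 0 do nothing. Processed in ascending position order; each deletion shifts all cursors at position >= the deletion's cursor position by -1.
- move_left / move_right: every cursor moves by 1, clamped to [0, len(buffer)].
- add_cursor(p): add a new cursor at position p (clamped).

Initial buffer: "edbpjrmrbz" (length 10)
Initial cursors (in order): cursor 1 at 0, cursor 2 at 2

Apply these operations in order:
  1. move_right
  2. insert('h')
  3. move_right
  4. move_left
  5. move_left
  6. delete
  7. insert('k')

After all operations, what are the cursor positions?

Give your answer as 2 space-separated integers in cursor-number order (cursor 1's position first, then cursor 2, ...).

Answer: 1 4

Derivation:
After op 1 (move_right): buffer="edbpjrmrbz" (len 10), cursors c1@1 c2@3, authorship ..........
After op 2 (insert('h')): buffer="ehdbhpjrmrbz" (len 12), cursors c1@2 c2@5, authorship .1..2.......
After op 3 (move_right): buffer="ehdbhpjrmrbz" (len 12), cursors c1@3 c2@6, authorship .1..2.......
After op 4 (move_left): buffer="ehdbhpjrmrbz" (len 12), cursors c1@2 c2@5, authorship .1..2.......
After op 5 (move_left): buffer="ehdbhpjrmrbz" (len 12), cursors c1@1 c2@4, authorship .1..2.......
After op 6 (delete): buffer="hdhpjrmrbz" (len 10), cursors c1@0 c2@2, authorship 1.2.......
After op 7 (insert('k')): buffer="khdkhpjrmrbz" (len 12), cursors c1@1 c2@4, authorship 11.22.......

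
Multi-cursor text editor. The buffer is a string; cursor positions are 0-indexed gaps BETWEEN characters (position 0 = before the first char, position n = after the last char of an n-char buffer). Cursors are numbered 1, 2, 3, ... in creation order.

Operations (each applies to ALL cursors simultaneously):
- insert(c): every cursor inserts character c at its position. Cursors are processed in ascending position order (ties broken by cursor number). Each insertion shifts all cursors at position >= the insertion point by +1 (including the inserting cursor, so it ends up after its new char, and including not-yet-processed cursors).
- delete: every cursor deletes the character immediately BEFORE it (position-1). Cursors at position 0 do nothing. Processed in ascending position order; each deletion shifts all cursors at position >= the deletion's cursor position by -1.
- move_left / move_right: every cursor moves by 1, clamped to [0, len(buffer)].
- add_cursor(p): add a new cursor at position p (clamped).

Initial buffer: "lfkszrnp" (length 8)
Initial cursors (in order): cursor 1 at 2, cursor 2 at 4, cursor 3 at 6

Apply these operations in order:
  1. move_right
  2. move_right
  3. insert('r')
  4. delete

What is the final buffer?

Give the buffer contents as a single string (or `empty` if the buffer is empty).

Answer: lfkszrnp

Derivation:
After op 1 (move_right): buffer="lfkszrnp" (len 8), cursors c1@3 c2@5 c3@7, authorship ........
After op 2 (move_right): buffer="lfkszrnp" (len 8), cursors c1@4 c2@6 c3@8, authorship ........
After op 3 (insert('r')): buffer="lfksrzrrnpr" (len 11), cursors c1@5 c2@8 c3@11, authorship ....1..2..3
After op 4 (delete): buffer="lfkszrnp" (len 8), cursors c1@4 c2@6 c3@8, authorship ........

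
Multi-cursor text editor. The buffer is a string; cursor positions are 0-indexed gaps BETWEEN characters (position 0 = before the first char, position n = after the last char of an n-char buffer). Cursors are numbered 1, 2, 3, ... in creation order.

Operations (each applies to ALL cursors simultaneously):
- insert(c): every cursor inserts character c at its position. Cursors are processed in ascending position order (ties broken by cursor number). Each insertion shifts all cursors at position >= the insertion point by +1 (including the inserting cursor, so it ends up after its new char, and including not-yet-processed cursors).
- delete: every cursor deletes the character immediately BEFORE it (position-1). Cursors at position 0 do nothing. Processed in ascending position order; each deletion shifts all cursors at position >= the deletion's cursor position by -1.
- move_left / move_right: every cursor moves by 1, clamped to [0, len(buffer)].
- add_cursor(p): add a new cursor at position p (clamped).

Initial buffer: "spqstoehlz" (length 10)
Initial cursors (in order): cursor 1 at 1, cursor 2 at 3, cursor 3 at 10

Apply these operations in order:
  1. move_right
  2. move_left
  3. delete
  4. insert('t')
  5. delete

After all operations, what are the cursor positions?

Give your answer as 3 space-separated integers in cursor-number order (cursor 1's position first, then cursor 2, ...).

Answer: 0 1 6

Derivation:
After op 1 (move_right): buffer="spqstoehlz" (len 10), cursors c1@2 c2@4 c3@10, authorship ..........
After op 2 (move_left): buffer="spqstoehlz" (len 10), cursors c1@1 c2@3 c3@9, authorship ..........
After op 3 (delete): buffer="pstoehz" (len 7), cursors c1@0 c2@1 c3@6, authorship .......
After op 4 (insert('t')): buffer="tptstoehtz" (len 10), cursors c1@1 c2@3 c3@9, authorship 1.2.....3.
After op 5 (delete): buffer="pstoehz" (len 7), cursors c1@0 c2@1 c3@6, authorship .......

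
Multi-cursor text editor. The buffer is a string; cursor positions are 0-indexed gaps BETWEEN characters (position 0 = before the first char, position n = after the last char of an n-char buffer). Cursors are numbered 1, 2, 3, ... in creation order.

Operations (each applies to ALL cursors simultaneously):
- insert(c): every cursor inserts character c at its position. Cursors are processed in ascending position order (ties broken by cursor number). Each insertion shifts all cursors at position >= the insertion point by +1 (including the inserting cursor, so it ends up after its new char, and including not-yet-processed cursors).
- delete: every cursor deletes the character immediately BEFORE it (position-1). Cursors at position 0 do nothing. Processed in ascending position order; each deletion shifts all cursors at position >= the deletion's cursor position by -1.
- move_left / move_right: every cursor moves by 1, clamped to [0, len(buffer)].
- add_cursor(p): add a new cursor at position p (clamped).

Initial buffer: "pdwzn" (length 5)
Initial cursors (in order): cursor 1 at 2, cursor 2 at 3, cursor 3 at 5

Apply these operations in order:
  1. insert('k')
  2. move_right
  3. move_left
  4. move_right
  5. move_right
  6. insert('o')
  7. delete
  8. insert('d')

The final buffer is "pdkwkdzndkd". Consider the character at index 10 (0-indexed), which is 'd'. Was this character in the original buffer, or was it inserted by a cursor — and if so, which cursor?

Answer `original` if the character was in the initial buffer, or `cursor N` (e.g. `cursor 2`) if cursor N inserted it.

After op 1 (insert('k')): buffer="pdkwkznk" (len 8), cursors c1@3 c2@5 c3@8, authorship ..1.2..3
After op 2 (move_right): buffer="pdkwkznk" (len 8), cursors c1@4 c2@6 c3@8, authorship ..1.2..3
After op 3 (move_left): buffer="pdkwkznk" (len 8), cursors c1@3 c2@5 c3@7, authorship ..1.2..3
After op 4 (move_right): buffer="pdkwkznk" (len 8), cursors c1@4 c2@6 c3@8, authorship ..1.2..3
After op 5 (move_right): buffer="pdkwkznk" (len 8), cursors c1@5 c2@7 c3@8, authorship ..1.2..3
After op 6 (insert('o')): buffer="pdkwkoznoko" (len 11), cursors c1@6 c2@9 c3@11, authorship ..1.21..233
After op 7 (delete): buffer="pdkwkznk" (len 8), cursors c1@5 c2@7 c3@8, authorship ..1.2..3
After op 8 (insert('d')): buffer="pdkwkdzndkd" (len 11), cursors c1@6 c2@9 c3@11, authorship ..1.21..233
Authorship (.=original, N=cursor N): . . 1 . 2 1 . . 2 3 3
Index 10: author = 3

Answer: cursor 3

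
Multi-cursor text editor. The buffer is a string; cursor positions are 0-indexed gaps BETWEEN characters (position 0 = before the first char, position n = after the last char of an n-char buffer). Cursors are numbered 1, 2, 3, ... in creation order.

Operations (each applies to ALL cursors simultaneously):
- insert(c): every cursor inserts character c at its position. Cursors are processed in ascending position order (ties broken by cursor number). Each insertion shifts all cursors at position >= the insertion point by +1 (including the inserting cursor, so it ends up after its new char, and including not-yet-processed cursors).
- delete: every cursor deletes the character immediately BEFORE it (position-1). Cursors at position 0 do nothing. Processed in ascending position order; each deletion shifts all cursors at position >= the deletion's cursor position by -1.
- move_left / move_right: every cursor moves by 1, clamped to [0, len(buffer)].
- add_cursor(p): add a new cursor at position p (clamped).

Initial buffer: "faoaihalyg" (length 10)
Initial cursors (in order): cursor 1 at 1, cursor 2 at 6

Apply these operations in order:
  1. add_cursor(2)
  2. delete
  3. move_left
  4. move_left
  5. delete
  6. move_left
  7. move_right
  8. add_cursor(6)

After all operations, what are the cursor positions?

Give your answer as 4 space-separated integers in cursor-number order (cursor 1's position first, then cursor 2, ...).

Answer: 1 1 1 6

Derivation:
After op 1 (add_cursor(2)): buffer="faoaihalyg" (len 10), cursors c1@1 c3@2 c2@6, authorship ..........
After op 2 (delete): buffer="oaialyg" (len 7), cursors c1@0 c3@0 c2@3, authorship .......
After op 3 (move_left): buffer="oaialyg" (len 7), cursors c1@0 c3@0 c2@2, authorship .......
After op 4 (move_left): buffer="oaialyg" (len 7), cursors c1@0 c3@0 c2@1, authorship .......
After op 5 (delete): buffer="aialyg" (len 6), cursors c1@0 c2@0 c3@0, authorship ......
After op 6 (move_left): buffer="aialyg" (len 6), cursors c1@0 c2@0 c3@0, authorship ......
After op 7 (move_right): buffer="aialyg" (len 6), cursors c1@1 c2@1 c3@1, authorship ......
After op 8 (add_cursor(6)): buffer="aialyg" (len 6), cursors c1@1 c2@1 c3@1 c4@6, authorship ......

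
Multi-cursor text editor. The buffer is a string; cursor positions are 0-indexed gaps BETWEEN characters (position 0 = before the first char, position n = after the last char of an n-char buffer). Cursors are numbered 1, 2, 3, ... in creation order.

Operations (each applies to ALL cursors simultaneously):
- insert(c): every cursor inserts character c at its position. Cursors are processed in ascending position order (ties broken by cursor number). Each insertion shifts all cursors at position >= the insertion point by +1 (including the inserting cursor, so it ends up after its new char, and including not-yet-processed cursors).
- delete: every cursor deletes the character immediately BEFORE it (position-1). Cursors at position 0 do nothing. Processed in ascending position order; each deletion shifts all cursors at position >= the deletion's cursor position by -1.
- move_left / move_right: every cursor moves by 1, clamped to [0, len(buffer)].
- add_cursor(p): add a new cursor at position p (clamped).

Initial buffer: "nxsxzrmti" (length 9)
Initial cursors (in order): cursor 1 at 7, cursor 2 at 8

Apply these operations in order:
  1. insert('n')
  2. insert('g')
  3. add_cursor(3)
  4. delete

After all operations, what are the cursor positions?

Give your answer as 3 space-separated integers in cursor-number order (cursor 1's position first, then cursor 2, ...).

After op 1 (insert('n')): buffer="nxsxzrmntni" (len 11), cursors c1@8 c2@10, authorship .......1.2.
After op 2 (insert('g')): buffer="nxsxzrmngtngi" (len 13), cursors c1@9 c2@12, authorship .......11.22.
After op 3 (add_cursor(3)): buffer="nxsxzrmngtngi" (len 13), cursors c3@3 c1@9 c2@12, authorship .......11.22.
After op 4 (delete): buffer="nxxzrmntni" (len 10), cursors c3@2 c1@7 c2@9, authorship ......1.2.

Answer: 7 9 2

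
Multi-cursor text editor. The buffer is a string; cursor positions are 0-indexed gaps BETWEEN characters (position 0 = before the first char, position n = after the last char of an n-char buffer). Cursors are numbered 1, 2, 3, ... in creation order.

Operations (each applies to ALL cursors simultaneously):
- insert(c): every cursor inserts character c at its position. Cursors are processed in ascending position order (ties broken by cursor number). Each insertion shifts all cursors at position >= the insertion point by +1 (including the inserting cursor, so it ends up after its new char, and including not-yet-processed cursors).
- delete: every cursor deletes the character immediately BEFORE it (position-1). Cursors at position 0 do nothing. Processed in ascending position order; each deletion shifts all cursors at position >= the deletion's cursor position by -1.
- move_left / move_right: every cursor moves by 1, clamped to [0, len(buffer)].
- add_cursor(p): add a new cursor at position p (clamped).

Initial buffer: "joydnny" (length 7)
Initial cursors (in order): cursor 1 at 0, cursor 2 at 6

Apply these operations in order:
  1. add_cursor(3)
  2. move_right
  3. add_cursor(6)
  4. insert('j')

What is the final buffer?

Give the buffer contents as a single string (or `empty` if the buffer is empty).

After op 1 (add_cursor(3)): buffer="joydnny" (len 7), cursors c1@0 c3@3 c2@6, authorship .......
After op 2 (move_right): buffer="joydnny" (len 7), cursors c1@1 c3@4 c2@7, authorship .......
After op 3 (add_cursor(6)): buffer="joydnny" (len 7), cursors c1@1 c3@4 c4@6 c2@7, authorship .......
After op 4 (insert('j')): buffer="jjoydjnnjyj" (len 11), cursors c1@2 c3@6 c4@9 c2@11, authorship .1...3..4.2

Answer: jjoydjnnjyj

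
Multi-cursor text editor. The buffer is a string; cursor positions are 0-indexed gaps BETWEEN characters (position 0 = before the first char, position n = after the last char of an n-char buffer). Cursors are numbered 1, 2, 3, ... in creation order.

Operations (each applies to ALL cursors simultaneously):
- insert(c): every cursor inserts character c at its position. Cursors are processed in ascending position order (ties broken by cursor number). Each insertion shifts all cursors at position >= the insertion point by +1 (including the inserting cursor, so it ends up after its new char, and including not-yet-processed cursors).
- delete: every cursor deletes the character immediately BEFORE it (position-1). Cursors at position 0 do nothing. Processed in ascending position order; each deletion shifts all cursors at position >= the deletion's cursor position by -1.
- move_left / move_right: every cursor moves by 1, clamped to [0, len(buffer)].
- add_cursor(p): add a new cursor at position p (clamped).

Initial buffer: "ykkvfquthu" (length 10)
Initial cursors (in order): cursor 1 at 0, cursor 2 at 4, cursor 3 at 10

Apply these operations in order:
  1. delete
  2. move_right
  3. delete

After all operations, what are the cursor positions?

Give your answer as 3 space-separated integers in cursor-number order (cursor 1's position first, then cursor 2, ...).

After op 1 (delete): buffer="ykkfquth" (len 8), cursors c1@0 c2@3 c3@8, authorship ........
After op 2 (move_right): buffer="ykkfquth" (len 8), cursors c1@1 c2@4 c3@8, authorship ........
After op 3 (delete): buffer="kkqut" (len 5), cursors c1@0 c2@2 c3@5, authorship .....

Answer: 0 2 5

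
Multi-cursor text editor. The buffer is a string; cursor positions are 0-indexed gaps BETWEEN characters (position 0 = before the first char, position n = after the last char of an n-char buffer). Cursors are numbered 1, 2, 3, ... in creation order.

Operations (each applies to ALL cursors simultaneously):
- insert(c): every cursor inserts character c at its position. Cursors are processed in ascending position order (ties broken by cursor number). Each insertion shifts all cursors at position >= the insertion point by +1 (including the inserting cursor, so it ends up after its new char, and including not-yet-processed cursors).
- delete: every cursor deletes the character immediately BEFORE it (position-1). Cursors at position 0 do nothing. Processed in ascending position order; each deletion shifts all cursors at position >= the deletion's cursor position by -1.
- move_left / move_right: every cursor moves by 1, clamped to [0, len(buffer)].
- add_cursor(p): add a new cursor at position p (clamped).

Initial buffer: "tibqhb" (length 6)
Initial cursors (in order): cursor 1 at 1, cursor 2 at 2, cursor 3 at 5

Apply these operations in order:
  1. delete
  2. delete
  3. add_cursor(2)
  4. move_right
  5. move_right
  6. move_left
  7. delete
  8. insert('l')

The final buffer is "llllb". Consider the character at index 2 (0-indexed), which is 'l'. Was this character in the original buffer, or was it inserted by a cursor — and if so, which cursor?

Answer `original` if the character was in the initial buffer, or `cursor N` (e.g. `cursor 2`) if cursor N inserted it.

Answer: cursor 3

Derivation:
After op 1 (delete): buffer="bqb" (len 3), cursors c1@0 c2@0 c3@2, authorship ...
After op 2 (delete): buffer="bb" (len 2), cursors c1@0 c2@0 c3@1, authorship ..
After op 3 (add_cursor(2)): buffer="bb" (len 2), cursors c1@0 c2@0 c3@1 c4@2, authorship ..
After op 4 (move_right): buffer="bb" (len 2), cursors c1@1 c2@1 c3@2 c4@2, authorship ..
After op 5 (move_right): buffer="bb" (len 2), cursors c1@2 c2@2 c3@2 c4@2, authorship ..
After op 6 (move_left): buffer="bb" (len 2), cursors c1@1 c2@1 c3@1 c4@1, authorship ..
After op 7 (delete): buffer="b" (len 1), cursors c1@0 c2@0 c3@0 c4@0, authorship .
After op 8 (insert('l')): buffer="llllb" (len 5), cursors c1@4 c2@4 c3@4 c4@4, authorship 1234.
Authorship (.=original, N=cursor N): 1 2 3 4 .
Index 2: author = 3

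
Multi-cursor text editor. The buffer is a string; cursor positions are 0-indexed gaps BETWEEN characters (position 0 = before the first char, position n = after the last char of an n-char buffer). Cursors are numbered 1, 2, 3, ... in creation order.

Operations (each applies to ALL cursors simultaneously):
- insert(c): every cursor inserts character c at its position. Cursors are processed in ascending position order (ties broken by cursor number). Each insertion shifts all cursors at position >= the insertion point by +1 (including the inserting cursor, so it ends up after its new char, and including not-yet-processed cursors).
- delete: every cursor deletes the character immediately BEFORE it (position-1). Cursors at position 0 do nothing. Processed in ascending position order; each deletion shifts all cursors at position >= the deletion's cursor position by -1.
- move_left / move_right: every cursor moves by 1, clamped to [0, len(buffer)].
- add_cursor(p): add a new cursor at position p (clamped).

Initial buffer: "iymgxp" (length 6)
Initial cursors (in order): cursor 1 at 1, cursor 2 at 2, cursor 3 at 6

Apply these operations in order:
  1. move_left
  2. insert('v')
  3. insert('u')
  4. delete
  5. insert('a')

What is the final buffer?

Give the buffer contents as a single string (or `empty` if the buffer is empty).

Answer: vaivaymgxvap

Derivation:
After op 1 (move_left): buffer="iymgxp" (len 6), cursors c1@0 c2@1 c3@5, authorship ......
After op 2 (insert('v')): buffer="vivymgxvp" (len 9), cursors c1@1 c2@3 c3@8, authorship 1.2....3.
After op 3 (insert('u')): buffer="vuivuymgxvup" (len 12), cursors c1@2 c2@5 c3@11, authorship 11.22....33.
After op 4 (delete): buffer="vivymgxvp" (len 9), cursors c1@1 c2@3 c3@8, authorship 1.2....3.
After op 5 (insert('a')): buffer="vaivaymgxvap" (len 12), cursors c1@2 c2@5 c3@11, authorship 11.22....33.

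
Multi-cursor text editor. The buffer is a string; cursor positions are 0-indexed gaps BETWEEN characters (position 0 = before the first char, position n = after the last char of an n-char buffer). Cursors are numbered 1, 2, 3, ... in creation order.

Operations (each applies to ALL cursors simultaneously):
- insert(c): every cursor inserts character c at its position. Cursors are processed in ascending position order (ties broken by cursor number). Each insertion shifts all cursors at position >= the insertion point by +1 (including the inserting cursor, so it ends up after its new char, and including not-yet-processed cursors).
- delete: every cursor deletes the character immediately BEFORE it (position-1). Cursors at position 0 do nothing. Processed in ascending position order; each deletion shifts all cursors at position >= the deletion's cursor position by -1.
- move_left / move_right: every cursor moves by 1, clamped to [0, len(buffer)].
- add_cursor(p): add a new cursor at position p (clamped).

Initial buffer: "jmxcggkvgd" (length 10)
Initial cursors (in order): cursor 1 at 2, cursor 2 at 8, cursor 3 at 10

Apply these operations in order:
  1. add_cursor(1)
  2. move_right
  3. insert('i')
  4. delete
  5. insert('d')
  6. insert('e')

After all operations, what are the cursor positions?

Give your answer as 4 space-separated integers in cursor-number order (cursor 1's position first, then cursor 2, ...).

Answer: 7 15 18 4

Derivation:
After op 1 (add_cursor(1)): buffer="jmxcggkvgd" (len 10), cursors c4@1 c1@2 c2@8 c3@10, authorship ..........
After op 2 (move_right): buffer="jmxcggkvgd" (len 10), cursors c4@2 c1@3 c2@9 c3@10, authorship ..........
After op 3 (insert('i')): buffer="jmixicggkvgidi" (len 14), cursors c4@3 c1@5 c2@12 c3@14, authorship ..4.1......2.3
After op 4 (delete): buffer="jmxcggkvgd" (len 10), cursors c4@2 c1@3 c2@9 c3@10, authorship ..........
After op 5 (insert('d')): buffer="jmdxdcggkvgddd" (len 14), cursors c4@3 c1@5 c2@12 c3@14, authorship ..4.1......2.3
After op 6 (insert('e')): buffer="jmdexdecggkvgdedde" (len 18), cursors c4@4 c1@7 c2@15 c3@18, authorship ..44.11......22.33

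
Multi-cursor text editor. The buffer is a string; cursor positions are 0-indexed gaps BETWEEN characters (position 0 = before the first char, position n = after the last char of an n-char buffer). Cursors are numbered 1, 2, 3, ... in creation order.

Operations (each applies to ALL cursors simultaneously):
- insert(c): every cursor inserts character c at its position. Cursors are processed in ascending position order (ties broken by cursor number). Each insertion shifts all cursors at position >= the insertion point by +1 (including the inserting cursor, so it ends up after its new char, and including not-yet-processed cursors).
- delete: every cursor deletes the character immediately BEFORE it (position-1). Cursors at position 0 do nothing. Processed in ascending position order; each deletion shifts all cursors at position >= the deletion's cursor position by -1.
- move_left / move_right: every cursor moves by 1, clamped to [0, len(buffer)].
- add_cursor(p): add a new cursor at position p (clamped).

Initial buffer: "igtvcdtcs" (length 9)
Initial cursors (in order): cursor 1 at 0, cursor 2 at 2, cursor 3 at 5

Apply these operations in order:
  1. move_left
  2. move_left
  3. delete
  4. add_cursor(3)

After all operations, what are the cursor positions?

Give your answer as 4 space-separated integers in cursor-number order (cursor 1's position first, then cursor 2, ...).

Answer: 0 0 2 3

Derivation:
After op 1 (move_left): buffer="igtvcdtcs" (len 9), cursors c1@0 c2@1 c3@4, authorship .........
After op 2 (move_left): buffer="igtvcdtcs" (len 9), cursors c1@0 c2@0 c3@3, authorship .........
After op 3 (delete): buffer="igvcdtcs" (len 8), cursors c1@0 c2@0 c3@2, authorship ........
After op 4 (add_cursor(3)): buffer="igvcdtcs" (len 8), cursors c1@0 c2@0 c3@2 c4@3, authorship ........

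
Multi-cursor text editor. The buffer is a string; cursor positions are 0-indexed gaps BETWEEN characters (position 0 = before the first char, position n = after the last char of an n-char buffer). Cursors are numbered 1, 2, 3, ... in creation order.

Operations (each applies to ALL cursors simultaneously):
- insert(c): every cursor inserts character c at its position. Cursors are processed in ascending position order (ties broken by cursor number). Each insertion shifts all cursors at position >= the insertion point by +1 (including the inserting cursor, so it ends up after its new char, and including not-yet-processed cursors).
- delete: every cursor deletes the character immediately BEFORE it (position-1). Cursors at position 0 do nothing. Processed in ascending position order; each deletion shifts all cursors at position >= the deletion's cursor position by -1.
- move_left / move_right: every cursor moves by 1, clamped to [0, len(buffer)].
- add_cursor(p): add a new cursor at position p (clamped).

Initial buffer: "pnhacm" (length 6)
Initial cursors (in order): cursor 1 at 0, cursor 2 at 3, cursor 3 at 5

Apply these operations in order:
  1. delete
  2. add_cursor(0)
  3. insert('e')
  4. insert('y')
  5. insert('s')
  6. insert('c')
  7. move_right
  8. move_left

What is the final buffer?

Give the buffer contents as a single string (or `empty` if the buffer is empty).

Answer: eeyyssccpneyscaeyscm

Derivation:
After op 1 (delete): buffer="pnam" (len 4), cursors c1@0 c2@2 c3@3, authorship ....
After op 2 (add_cursor(0)): buffer="pnam" (len 4), cursors c1@0 c4@0 c2@2 c3@3, authorship ....
After op 3 (insert('e')): buffer="eepneaem" (len 8), cursors c1@2 c4@2 c2@5 c3@7, authorship 14..2.3.
After op 4 (insert('y')): buffer="eeyypneyaeym" (len 12), cursors c1@4 c4@4 c2@8 c3@11, authorship 1414..22.33.
After op 5 (insert('s')): buffer="eeyysspneysaeysm" (len 16), cursors c1@6 c4@6 c2@11 c3@15, authorship 141414..222.333.
After op 6 (insert('c')): buffer="eeyyssccpneyscaeyscm" (len 20), cursors c1@8 c4@8 c2@14 c3@19, authorship 14141414..2222.3333.
After op 7 (move_right): buffer="eeyyssccpneyscaeyscm" (len 20), cursors c1@9 c4@9 c2@15 c3@20, authorship 14141414..2222.3333.
After op 8 (move_left): buffer="eeyyssccpneyscaeyscm" (len 20), cursors c1@8 c4@8 c2@14 c3@19, authorship 14141414..2222.3333.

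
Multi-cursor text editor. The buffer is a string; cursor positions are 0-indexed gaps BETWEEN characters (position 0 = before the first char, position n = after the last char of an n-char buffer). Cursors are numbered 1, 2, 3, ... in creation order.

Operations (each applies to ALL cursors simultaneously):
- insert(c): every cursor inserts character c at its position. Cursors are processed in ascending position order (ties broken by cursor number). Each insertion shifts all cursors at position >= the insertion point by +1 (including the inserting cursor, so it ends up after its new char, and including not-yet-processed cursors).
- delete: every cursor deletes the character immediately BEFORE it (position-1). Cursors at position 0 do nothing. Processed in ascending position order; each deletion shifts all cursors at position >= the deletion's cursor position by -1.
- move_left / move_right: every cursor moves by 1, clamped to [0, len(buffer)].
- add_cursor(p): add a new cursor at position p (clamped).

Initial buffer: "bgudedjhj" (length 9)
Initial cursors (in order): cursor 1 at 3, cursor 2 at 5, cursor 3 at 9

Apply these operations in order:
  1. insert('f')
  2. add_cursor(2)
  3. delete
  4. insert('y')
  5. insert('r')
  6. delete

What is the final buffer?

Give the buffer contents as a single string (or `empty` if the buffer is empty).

Answer: byuydeydjhjy

Derivation:
After op 1 (insert('f')): buffer="bgufdefdjhjf" (len 12), cursors c1@4 c2@7 c3@12, authorship ...1..2....3
After op 2 (add_cursor(2)): buffer="bgufdefdjhjf" (len 12), cursors c4@2 c1@4 c2@7 c3@12, authorship ...1..2....3
After op 3 (delete): buffer="budedjhj" (len 8), cursors c4@1 c1@2 c2@4 c3@8, authorship ........
After op 4 (insert('y')): buffer="byuydeydjhjy" (len 12), cursors c4@2 c1@4 c2@7 c3@12, authorship .4.1..2....3
After op 5 (insert('r')): buffer="byruyrdeyrdjhjyr" (len 16), cursors c4@3 c1@6 c2@10 c3@16, authorship .44.11..22....33
After op 6 (delete): buffer="byuydeydjhjy" (len 12), cursors c4@2 c1@4 c2@7 c3@12, authorship .4.1..2....3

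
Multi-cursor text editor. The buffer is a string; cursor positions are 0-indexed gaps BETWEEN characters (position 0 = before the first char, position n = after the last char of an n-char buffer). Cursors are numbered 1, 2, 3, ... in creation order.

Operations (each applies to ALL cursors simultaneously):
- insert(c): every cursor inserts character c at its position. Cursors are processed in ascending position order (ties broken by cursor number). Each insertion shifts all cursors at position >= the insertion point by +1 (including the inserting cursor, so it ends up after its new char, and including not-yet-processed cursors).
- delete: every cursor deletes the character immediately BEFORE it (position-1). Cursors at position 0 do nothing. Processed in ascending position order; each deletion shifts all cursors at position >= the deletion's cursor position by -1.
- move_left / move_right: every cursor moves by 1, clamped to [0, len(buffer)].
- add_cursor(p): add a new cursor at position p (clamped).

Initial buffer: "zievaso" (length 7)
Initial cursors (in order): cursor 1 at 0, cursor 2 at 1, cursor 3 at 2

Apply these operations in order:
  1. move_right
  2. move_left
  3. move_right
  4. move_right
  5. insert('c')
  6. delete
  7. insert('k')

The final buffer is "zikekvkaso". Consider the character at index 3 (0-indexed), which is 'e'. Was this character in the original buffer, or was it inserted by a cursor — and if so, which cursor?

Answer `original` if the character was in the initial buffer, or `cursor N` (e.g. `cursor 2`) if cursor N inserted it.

Answer: original

Derivation:
After op 1 (move_right): buffer="zievaso" (len 7), cursors c1@1 c2@2 c3@3, authorship .......
After op 2 (move_left): buffer="zievaso" (len 7), cursors c1@0 c2@1 c3@2, authorship .......
After op 3 (move_right): buffer="zievaso" (len 7), cursors c1@1 c2@2 c3@3, authorship .......
After op 4 (move_right): buffer="zievaso" (len 7), cursors c1@2 c2@3 c3@4, authorship .......
After op 5 (insert('c')): buffer="zicecvcaso" (len 10), cursors c1@3 c2@5 c3@7, authorship ..1.2.3...
After op 6 (delete): buffer="zievaso" (len 7), cursors c1@2 c2@3 c3@4, authorship .......
After op 7 (insert('k')): buffer="zikekvkaso" (len 10), cursors c1@3 c2@5 c3@7, authorship ..1.2.3...
Authorship (.=original, N=cursor N): . . 1 . 2 . 3 . . .
Index 3: author = original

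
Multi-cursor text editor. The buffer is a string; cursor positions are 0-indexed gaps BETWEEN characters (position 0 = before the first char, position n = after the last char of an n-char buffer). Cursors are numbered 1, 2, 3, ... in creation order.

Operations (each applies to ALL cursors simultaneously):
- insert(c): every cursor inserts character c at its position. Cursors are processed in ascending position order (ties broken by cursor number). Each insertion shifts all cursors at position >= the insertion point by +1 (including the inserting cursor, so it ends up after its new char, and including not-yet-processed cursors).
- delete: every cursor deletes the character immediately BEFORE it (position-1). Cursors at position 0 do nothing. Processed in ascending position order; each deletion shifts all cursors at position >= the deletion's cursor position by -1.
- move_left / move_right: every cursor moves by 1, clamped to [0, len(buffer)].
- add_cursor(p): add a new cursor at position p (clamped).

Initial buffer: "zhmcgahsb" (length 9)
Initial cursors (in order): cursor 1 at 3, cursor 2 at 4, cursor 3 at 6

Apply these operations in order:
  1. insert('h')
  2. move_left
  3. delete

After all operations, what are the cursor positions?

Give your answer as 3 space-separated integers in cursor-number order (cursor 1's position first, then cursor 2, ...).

Answer: 2 3 5

Derivation:
After op 1 (insert('h')): buffer="zhmhchgahhsb" (len 12), cursors c1@4 c2@6 c3@9, authorship ...1.2..3...
After op 2 (move_left): buffer="zhmhchgahhsb" (len 12), cursors c1@3 c2@5 c3@8, authorship ...1.2..3...
After op 3 (delete): buffer="zhhhghhsb" (len 9), cursors c1@2 c2@3 c3@5, authorship ..12.3...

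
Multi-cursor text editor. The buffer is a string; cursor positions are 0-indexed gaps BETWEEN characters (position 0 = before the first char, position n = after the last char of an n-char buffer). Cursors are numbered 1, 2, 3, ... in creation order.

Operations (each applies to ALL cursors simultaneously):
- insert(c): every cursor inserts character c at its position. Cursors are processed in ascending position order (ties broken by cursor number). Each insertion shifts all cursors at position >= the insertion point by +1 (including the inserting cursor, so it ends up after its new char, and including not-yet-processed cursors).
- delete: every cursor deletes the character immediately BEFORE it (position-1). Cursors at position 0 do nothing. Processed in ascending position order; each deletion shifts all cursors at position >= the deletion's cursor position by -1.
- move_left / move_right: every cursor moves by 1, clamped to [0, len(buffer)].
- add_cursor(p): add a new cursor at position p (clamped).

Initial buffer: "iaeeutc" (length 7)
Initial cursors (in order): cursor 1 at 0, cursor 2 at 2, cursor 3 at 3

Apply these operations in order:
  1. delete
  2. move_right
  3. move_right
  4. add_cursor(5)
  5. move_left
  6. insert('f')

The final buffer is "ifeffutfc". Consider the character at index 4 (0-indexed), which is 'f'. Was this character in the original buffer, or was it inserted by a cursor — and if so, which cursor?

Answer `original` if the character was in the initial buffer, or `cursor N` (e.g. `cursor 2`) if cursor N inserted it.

Answer: cursor 3

Derivation:
After op 1 (delete): buffer="ieutc" (len 5), cursors c1@0 c2@1 c3@1, authorship .....
After op 2 (move_right): buffer="ieutc" (len 5), cursors c1@1 c2@2 c3@2, authorship .....
After op 3 (move_right): buffer="ieutc" (len 5), cursors c1@2 c2@3 c3@3, authorship .....
After op 4 (add_cursor(5)): buffer="ieutc" (len 5), cursors c1@2 c2@3 c3@3 c4@5, authorship .....
After op 5 (move_left): buffer="ieutc" (len 5), cursors c1@1 c2@2 c3@2 c4@4, authorship .....
After op 6 (insert('f')): buffer="ifeffutfc" (len 9), cursors c1@2 c2@5 c3@5 c4@8, authorship .1.23..4.
Authorship (.=original, N=cursor N): . 1 . 2 3 . . 4 .
Index 4: author = 3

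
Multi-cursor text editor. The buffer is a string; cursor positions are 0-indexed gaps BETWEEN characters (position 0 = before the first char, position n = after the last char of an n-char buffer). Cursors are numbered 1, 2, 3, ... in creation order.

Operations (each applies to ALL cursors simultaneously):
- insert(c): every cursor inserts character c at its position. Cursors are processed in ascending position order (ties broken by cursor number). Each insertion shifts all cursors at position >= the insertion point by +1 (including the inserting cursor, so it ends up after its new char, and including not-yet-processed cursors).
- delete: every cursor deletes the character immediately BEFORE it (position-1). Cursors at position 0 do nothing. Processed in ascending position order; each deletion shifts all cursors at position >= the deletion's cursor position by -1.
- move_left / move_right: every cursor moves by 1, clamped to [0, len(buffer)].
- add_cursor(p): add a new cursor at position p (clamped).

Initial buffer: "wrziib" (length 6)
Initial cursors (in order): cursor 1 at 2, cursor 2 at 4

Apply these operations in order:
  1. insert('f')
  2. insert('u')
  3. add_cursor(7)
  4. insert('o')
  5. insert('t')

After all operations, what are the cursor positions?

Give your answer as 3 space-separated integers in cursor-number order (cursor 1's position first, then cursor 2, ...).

Answer: 6 14 11

Derivation:
After op 1 (insert('f')): buffer="wrfzifib" (len 8), cursors c1@3 c2@6, authorship ..1..2..
After op 2 (insert('u')): buffer="wrfuzifuib" (len 10), cursors c1@4 c2@8, authorship ..11..22..
After op 3 (add_cursor(7)): buffer="wrfuzifuib" (len 10), cursors c1@4 c3@7 c2@8, authorship ..11..22..
After op 4 (insert('o')): buffer="wrfuozifouoib" (len 13), cursors c1@5 c3@9 c2@11, authorship ..111..2322..
After op 5 (insert('t')): buffer="wrfuotzifotuotib" (len 16), cursors c1@6 c3@11 c2@14, authorship ..1111..233222..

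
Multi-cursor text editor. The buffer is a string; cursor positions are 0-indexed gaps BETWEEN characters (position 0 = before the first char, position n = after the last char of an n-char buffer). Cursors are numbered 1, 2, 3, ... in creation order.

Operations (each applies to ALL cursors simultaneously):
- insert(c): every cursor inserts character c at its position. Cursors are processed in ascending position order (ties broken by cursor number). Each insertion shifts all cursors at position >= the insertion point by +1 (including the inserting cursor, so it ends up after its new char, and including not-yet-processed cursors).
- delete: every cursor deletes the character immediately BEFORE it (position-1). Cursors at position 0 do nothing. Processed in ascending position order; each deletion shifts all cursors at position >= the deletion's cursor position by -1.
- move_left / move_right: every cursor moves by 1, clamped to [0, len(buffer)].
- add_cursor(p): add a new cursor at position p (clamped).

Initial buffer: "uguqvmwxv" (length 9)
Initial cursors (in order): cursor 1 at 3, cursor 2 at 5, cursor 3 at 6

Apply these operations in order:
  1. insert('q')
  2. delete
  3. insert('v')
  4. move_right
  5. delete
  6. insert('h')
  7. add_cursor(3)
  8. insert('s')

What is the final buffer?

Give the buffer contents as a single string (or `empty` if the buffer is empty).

Answer: ugusvhsvvhsvhsxv

Derivation:
After op 1 (insert('q')): buffer="uguqqvqmqwxv" (len 12), cursors c1@4 c2@7 c3@9, authorship ...1..2.3...
After op 2 (delete): buffer="uguqvmwxv" (len 9), cursors c1@3 c2@5 c3@6, authorship .........
After op 3 (insert('v')): buffer="uguvqvvmvwxv" (len 12), cursors c1@4 c2@7 c3@9, authorship ...1..2.3...
After op 4 (move_right): buffer="uguvqvvmvwxv" (len 12), cursors c1@5 c2@8 c3@10, authorship ...1..2.3...
After op 5 (delete): buffer="uguvvvvxv" (len 9), cursors c1@4 c2@6 c3@7, authorship ...1.23..
After op 6 (insert('h')): buffer="uguvhvvhvhxv" (len 12), cursors c1@5 c2@8 c3@10, authorship ...11.2233..
After op 7 (add_cursor(3)): buffer="uguvhvvhvhxv" (len 12), cursors c4@3 c1@5 c2@8 c3@10, authorship ...11.2233..
After op 8 (insert('s')): buffer="ugusvhsvvhsvhsxv" (len 16), cursors c4@4 c1@7 c2@11 c3@14, authorship ...4111.222333..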